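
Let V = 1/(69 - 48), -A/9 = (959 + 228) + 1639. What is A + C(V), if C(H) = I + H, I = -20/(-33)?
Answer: -5875103/231 ≈ -25433.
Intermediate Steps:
I = 20/33 (I = -20*(-1/33) = 20/33 ≈ 0.60606)
A = -25434 (A = -9*((959 + 228) + 1639) = -9*(1187 + 1639) = -9*2826 = -25434)
V = 1/21 ≈ 0.047619
C(H) = 20/33 + H
A + C(V) = -25434 + (20/33 + 1/21) = -25434 + 151/231 = -5875103/231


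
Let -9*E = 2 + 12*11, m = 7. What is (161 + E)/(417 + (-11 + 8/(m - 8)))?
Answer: 1315/3582 ≈ 0.36711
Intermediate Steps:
E = -134/9 (E = -(2 + 12*11)/9 = -(2 + 132)/9 = -⅑*134 = -134/9 ≈ -14.889)
(161 + E)/(417 + (-11 + 8/(m - 8))) = (161 - 134/9)/(417 + (-11 + 8/(7 - 8))) = 1315/(9*(417 + (-11 + 8/(-1)))) = 1315/(9*(417 + (-11 + 8*(-1)))) = 1315/(9*(417 + (-11 - 8))) = 1315/(9*(417 - 19)) = (1315/9)/398 = (1315/9)*(1/398) = 1315/3582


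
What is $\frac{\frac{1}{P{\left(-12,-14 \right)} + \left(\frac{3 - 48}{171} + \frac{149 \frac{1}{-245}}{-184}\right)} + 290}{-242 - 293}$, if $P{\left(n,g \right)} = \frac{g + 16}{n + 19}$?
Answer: $- \frac{1456062}{2370157} \approx -0.61433$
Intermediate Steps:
$P{\left(n,g \right)} = \frac{16 + g}{19 + n}$
$\frac{\frac{1}{P{\left(-12,-14 \right)} + \left(\frac{3 - 48}{171} + \frac{149 \frac{1}{-245}}{-184}\right)} + 290}{-242 - 293} = \frac{\frac{1}{\frac{16 - 14}{19 - 12} + \left(\frac{3 - 48}{171} + \frac{149 \frac{1}{-245}}{-184}\right)} + 290}{-242 - 293} = \frac{\frac{1}{\frac{1}{7} \cdot 2 + \left(\left(3 - 48\right) \frac{1}{171} + 149 \left(- \frac{1}{245}\right) \left(- \frac{1}{184}\right)\right)} + 290}{-535} = \left(\frac{1}{\frac{1}{7} \cdot 2 - \frac{222569}{856520}} + 290\right) \left(- \frac{1}{535}\right) = \left(\frac{1}{\frac{2}{7} + \left(- \frac{5}{19} + \frac{149}{45080}\right)} + 290\right) \left(- \frac{1}{535}\right) = \left(\frac{1}{\frac{2}{7} - \frac{222569}{856520}} + 290\right) \left(- \frac{1}{535}\right) = \left(\frac{1}{\frac{22151}{856520}} + 290\right) \left(- \frac{1}{535}\right) = \left(\frac{856520}{22151} + 290\right) \left(- \frac{1}{535}\right) = \frac{7280310}{22151} \left(- \frac{1}{535}\right) = - \frac{1456062}{2370157}$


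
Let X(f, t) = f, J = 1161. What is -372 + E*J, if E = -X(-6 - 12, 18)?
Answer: 20526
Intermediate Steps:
E = 18 (E = -(-6 - 12) = -1*(-18) = 18)
-372 + E*J = -372 + 18*1161 = -372 + 20898 = 20526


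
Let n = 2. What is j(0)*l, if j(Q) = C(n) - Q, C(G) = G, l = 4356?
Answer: 8712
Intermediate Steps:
j(Q) = 2 - Q
j(0)*l = (2 - 1*0)*4356 = (2 + 0)*4356 = 2*4356 = 8712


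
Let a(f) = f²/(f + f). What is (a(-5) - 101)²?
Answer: 42849/4 ≈ 10712.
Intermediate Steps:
a(f) = f/2 (a(f) = f²/((2*f)) = (1/(2*f))*f² = f/2)
(a(-5) - 101)² = ((½)*(-5) - 101)² = (-5/2 - 101)² = (-207/2)² = 42849/4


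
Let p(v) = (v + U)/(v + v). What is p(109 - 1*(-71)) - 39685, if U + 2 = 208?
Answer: -7143107/180 ≈ -39684.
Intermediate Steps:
U = 206 (U = -2 + 208 = 206)
p(v) = (206 + v)/(2*v) (p(v) = (v + 206)/(v + v) = (206 + v)/((2*v)) = (206 + v)*(1/(2*v)) = (206 + v)/(2*v))
p(109 - 1*(-71)) - 39685 = (206 + (109 - 1*(-71)))/(2*(109 - 1*(-71))) - 39685 = (206 + (109 + 71))/(2*(109 + 71)) - 39685 = (½)*(206 + 180)/180 - 39685 = (½)*(1/180)*386 - 39685 = 193/180 - 39685 = -7143107/180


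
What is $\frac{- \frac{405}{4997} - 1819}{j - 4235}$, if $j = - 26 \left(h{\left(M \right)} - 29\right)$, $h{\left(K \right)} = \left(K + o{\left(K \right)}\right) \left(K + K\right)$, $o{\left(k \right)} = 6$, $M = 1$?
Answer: $\frac{9089948}{19213465} \approx 0.4731$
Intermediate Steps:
$h{\left(K \right)} = 2 K \left(6 + K\right)$ ($h{\left(K \right)} = \left(K + 6\right) \left(K + K\right) = \left(6 + K\right) 2 K = 2 K \left(6 + K\right)$)
$j = 390$ ($j = - 26 \left(2 \cdot 1 \left(6 + 1\right) - 29\right) = - 26 \left(2 \cdot 1 \cdot 7 - 29\right) = - 26 \left(14 - 29\right) = \left(-26\right) \left(-15\right) = 390$)
$\frac{- \frac{405}{4997} - 1819}{j - 4235} = \frac{- \frac{405}{4997} - 1819}{390 - 4235} = \frac{\left(-405\right) \frac{1}{4997} - 1819}{-3845} = \left(- \frac{405}{4997} - 1819\right) \left(- \frac{1}{3845}\right) = \left(- \frac{9089948}{4997}\right) \left(- \frac{1}{3845}\right) = \frac{9089948}{19213465}$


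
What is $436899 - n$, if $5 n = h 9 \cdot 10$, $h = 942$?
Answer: $419943$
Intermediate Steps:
$n = 16956$ ($n = \frac{942 \cdot 9 \cdot 10}{5} = \frac{942 \cdot 90}{5} = \frac{1}{5} \cdot 84780 = 16956$)
$436899 - n = 436899 - 16956 = 419943$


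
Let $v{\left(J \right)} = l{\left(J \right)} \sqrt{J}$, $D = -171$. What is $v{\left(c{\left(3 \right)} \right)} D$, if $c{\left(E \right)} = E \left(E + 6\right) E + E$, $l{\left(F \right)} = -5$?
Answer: $1710 \sqrt{21} \approx 7836.2$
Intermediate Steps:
$c{\left(E \right)} = E + E^{2} \left(6 + E\right)$ ($c{\left(E \right)} = E \left(6 + E\right) E + E = E^{2} \left(6 + E\right) + E = E + E^{2} \left(6 + E\right)$)
$v{\left(J \right)} = - 5 \sqrt{J}$
$v{\left(c{\left(3 \right)} \right)} D = - 5 \sqrt{3 \left(1 + 3^{2} + 6 \cdot 3\right)} \left(-171\right) = - 5 \sqrt{3 \left(1 + 9 + 18\right)} \left(-171\right) = - 5 \sqrt{3 \cdot 28} \left(-171\right) = - 5 \sqrt{84} \left(-171\right) = - 5 \cdot 2 \sqrt{21} \left(-171\right) = - 10 \sqrt{21} \left(-171\right) = 1710 \sqrt{21}$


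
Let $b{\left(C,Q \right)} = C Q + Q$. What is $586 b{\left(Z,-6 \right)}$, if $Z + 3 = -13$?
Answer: $52740$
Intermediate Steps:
$Z = -16$ ($Z = -3 - 13 = -16$)
$b{\left(C,Q \right)} = Q + C Q$
$586 b{\left(Z,-6 \right)} = 586 \left(- 6 \left(1 - 16\right)\right) = 586 \left(\left(-6\right) \left(-15\right)\right) = 586 \cdot 90 = 52740$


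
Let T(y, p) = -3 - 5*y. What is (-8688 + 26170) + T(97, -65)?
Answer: 16994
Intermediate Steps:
(-8688 + 26170) + T(97, -65) = (-8688 + 26170) + (-3 - 5*97) = 17482 + (-3 - 485) = 17482 - 488 = 16994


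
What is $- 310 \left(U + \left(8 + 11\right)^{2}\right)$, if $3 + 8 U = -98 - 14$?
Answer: $- \frac{429815}{4} \approx -1.0745 \cdot 10^{5}$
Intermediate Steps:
$U = - \frac{115}{8}$ ($U = - \frac{3}{8} + \frac{-98 - 14}{8} = - \frac{3}{8} + \frac{1}{8} \left(-112\right) = - \frac{3}{8} - 14 = - \frac{115}{8} \approx -14.375$)
$- 310 \left(U + \left(8 + 11\right)^{2}\right) = - 310 \left(- \frac{115}{8} + \left(8 + 11\right)^{2}\right) = - 310 \left(- \frac{115}{8} + 19^{2}\right) = - 310 \left(- \frac{115}{8} + 361\right) = \left(-310\right) \frac{2773}{8} = - \frac{429815}{4}$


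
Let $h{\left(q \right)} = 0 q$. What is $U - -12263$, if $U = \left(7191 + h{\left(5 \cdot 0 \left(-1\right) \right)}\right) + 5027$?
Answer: $24481$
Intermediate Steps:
$h{\left(q \right)} = 0$
$U = 12218$ ($U = \left(7191 + 0\right) + 5027 = 7191 + 5027 = 12218$)
$U - -12263 = 12218 - -12263 = 12218 + 12263 = 24481$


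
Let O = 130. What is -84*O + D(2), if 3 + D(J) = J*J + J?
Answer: -10917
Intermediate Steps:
D(J) = -3 + J + J**2 (D(J) = -3 + (J*J + J) = -3 + (J**2 + J) = -3 + (J + J**2) = -3 + J + J**2)
-84*O + D(2) = -84*130 + (-3 + 2 + 2**2) = -10920 + (-3 + 2 + 4) = -10920 + 3 = -10917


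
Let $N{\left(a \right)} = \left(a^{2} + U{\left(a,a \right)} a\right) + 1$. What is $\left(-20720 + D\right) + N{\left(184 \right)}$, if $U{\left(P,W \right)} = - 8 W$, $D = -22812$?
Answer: $-280523$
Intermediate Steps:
$N{\left(a \right)} = 1 - 7 a^{2}$ ($N{\left(a \right)} = \left(a^{2} + - 8 a a\right) + 1 = \left(a^{2} - 8 a^{2}\right) + 1 = - 7 a^{2} + 1 = 1 - 7 a^{2}$)
$\left(-20720 + D\right) + N{\left(184 \right)} = \left(-20720 - 22812\right) + \left(1 - 7 \cdot 184^{2}\right) = -43532 + \left(1 - 236992\right) = -43532 - 236991 = -280523$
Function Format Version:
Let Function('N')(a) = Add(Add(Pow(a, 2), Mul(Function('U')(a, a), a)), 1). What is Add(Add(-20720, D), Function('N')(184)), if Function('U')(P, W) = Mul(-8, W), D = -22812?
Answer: -280523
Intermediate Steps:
Function('N')(a) = Add(1, Mul(-7, Pow(a, 2))) (Function('N')(a) = Add(Add(Pow(a, 2), Mul(Mul(-8, a), a)), 1) = Add(Add(Pow(a, 2), Mul(-8, Pow(a, 2))), 1) = Add(Mul(-7, Pow(a, 2)), 1) = Add(1, Mul(-7, Pow(a, 2))))
Add(Add(-20720, D), Function('N')(184)) = Add(Add(-20720, -22812), Add(1, Mul(-7, Pow(184, 2)))) = Add(-43532, Add(1, Mul(-7, 33856))) = Add(-43532, Add(1, -236992)) = Add(-43532, -236991) = -280523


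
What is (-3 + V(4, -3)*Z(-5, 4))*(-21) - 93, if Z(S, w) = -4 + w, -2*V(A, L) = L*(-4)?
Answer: -30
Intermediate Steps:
V(A, L) = 2*L (V(A, L) = -L*(-4)/2 = -(-2)*L = 2*L)
(-3 + V(4, -3)*Z(-5, 4))*(-21) - 93 = (-3 + (2*(-3))*(-4 + 4))*(-21) - 93 = (-3 - 6*0)*(-21) - 93 = (-3 + 0)*(-21) - 93 = -3*(-21) - 93 = 63 - 93 = -30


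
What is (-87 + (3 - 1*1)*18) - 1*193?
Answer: -244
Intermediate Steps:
(-87 + (3 - 1*1)*18) - 1*193 = (-87 + (3 - 1)*18) - 193 = (-87 + 2*18) - 193 = (-87 + 36) - 193 = -51 - 193 = -244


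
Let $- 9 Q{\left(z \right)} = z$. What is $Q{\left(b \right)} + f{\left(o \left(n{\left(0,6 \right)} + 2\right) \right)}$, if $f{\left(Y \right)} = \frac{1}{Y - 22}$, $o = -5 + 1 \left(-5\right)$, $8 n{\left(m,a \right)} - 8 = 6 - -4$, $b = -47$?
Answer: $\frac{2015}{387} \approx 5.2067$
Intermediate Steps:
$n{\left(m,a \right)} = \frac{9}{4}$ ($n{\left(m,a \right)} = 1 + \frac{6 - -4}{8} = 1 + \frac{6 + 4}{8} = 1 + \frac{1}{8} \cdot 10 = 1 + \frac{5}{4} = \frac{9}{4}$)
$o = -10$ ($o = -5 - 5 = -10$)
$Q{\left(z \right)} = - \frac{z}{9}$
$f{\left(Y \right)} = \frac{1}{-22 + Y}$
$Q{\left(b \right)} + f{\left(o \left(n{\left(0,6 \right)} + 2\right) \right)} = \left(- \frac{1}{9}\right) \left(-47\right) + \frac{1}{-22 - 10 \left(\frac{9}{4} + 2\right)} = \frac{47}{9} + \frac{1}{-22 - \frac{85}{2}} = \frac{47}{9} + \frac{1}{- \frac{129}{2}} = \frac{47}{9} - \frac{2}{129} = \frac{2015}{387}$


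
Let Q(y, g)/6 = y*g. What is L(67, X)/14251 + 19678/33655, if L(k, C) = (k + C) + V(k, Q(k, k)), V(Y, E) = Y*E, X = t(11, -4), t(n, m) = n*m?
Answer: 61014277833/479617405 ≈ 127.21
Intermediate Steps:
t(n, m) = m*n
Q(y, g) = 6*g*y (Q(y, g) = 6*(y*g) = 6*(g*y) = 6*g*y)
X = -44 (X = -4*11 = -44)
V(Y, E) = E*Y
L(k, C) = C + k + 6*k**3 (L(k, C) = (k + C) + (6*k*k)*k = (C + k) + (6*k**2)*k = (C + k) + 6*k**3 = C + k + 6*k**3)
L(67, X)/14251 + 19678/33655 = (-44 + 67 + 6*67**3)/14251 + 19678/33655 = (-44 + 67 + 6*300763)*(1/14251) + 19678*(1/33655) = (-44 + 67 + 1804578)*(1/14251) + 19678/33655 = 1804601*(1/14251) + 19678/33655 = 1804601/14251 + 19678/33655 = 61014277833/479617405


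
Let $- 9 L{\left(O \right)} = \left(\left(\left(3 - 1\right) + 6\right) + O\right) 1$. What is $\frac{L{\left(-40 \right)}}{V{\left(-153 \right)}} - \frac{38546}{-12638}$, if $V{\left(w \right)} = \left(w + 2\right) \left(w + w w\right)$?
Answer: $\frac{76140139073}{24963923547} \approx 3.05$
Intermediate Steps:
$L{\left(O \right)} = - \frac{8}{9} - \frac{O}{9}$ ($L{\left(O \right)} = - \frac{\left(\left(\left(3 - 1\right) + 6\right) + O\right) 1}{9} = - \frac{\left(\left(2 + 6\right) + O\right) 1}{9} = - \frac{\left(8 + O\right) 1}{9} = - \frac{8 + O}{9} = - \frac{8}{9} - \frac{O}{9}$)
$V{\left(w \right)} = \left(2 + w\right) \left(w + w^{2}\right)$
$\frac{L{\left(-40 \right)}}{V{\left(-153 \right)}} - \frac{38546}{-12638} = \frac{- \frac{8}{9} - - \frac{40}{9}}{\left(-153\right) \left(2 + \left(-153\right)^{2} + 3 \left(-153\right)\right)} - \frac{38546}{-12638} = \frac{- \frac{8}{9} + \frac{40}{9}}{\left(-153\right) \left(2 + 23409 - 459\right)} - - \frac{19273}{6319} = \frac{32}{9 \left(\left(-153\right) 22952\right)} + \frac{19273}{6319} = \frac{32}{9 \left(-3511656\right)} + \frac{19273}{6319} = \frac{32}{9} \left(- \frac{1}{3511656}\right) + \frac{19273}{6319} = - \frac{4}{3950613} + \frac{19273}{6319} = \frac{76140139073}{24963923547}$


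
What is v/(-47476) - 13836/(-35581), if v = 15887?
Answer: 7046353/129941812 ≈ 0.054227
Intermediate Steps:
v/(-47476) - 13836/(-35581) = 15887/(-47476) - 13836/(-35581) = 15887*(-1/47476) - 13836*(-1/35581) = -15887/47476 + 13836/35581 = 7046353/129941812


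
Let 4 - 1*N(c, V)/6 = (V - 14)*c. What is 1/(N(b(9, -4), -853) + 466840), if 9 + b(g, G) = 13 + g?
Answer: 1/534490 ≈ 1.8709e-6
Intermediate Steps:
b(g, G) = 4 + g (b(g, G) = -9 + (13 + g) = 4 + g)
N(c, V) = 24 - 6*c*(-14 + V) (N(c, V) = 24 - 6*(V - 14)*c = 24 - 6*(-14 + V)*c = 24 - 6*c*(-14 + V))
1/(N(b(9, -4), -853) + 466840) = 1/((24 + 84*(4 + 9) - 6*(-853)*(4 + 9)) + 466840) = 1/((24 + 84*13 - 6*(-853)*13) + 466840) = 1/((24 + 1092 + 66534) + 466840) = 1/(67650 + 466840) = 1/534490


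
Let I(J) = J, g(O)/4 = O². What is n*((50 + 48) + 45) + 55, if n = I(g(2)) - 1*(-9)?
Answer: 3630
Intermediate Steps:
g(O) = 4*O²
n = 25 (n = 4*2² - 1*(-9) = 4*4 + 9 = 16 + 9 = 25)
n*((50 + 48) + 45) + 55 = 25*((50 + 48) + 45) + 55 = 25*(98 + 45) + 55 = 25*143 + 55 = 3575 + 55 = 3630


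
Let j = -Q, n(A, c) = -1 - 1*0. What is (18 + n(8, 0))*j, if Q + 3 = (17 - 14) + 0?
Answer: 0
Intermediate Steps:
Q = 0 (Q = -3 + ((17 - 14) + 0) = -3 + (3 + 0) = -3 + 3 = 0)
n(A, c) = -1 (n(A, c) = -1 + 0 = -1)
j = 0 (j = -1*0 = 0)
(18 + n(8, 0))*j = (18 - 1)*0 = 17*0 = 0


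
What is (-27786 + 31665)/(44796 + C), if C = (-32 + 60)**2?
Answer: 3879/45580 ≈ 0.085103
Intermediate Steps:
C = 784 (C = 28**2 = 784)
(-27786 + 31665)/(44796 + C) = (-27786 + 31665)/(44796 + 784) = 3879/45580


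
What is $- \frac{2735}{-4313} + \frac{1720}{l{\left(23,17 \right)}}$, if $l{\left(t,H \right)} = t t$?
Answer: $\frac{8865175}{2281577} \approx 3.8855$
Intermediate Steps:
$l{\left(t,H \right)} = t^{2}$
$- \frac{2735}{-4313} + \frac{1720}{l{\left(23,17 \right)}} = - \frac{2735}{-4313} + \frac{1720}{23^{2}} = \left(-2735\right) \left(- \frac{1}{4313}\right) + \frac{1720}{529} = \frac{2735}{4313} + 1720 \cdot \frac{1}{529} = \frac{2735}{4313} + \frac{1720}{529} = \frac{8865175}{2281577}$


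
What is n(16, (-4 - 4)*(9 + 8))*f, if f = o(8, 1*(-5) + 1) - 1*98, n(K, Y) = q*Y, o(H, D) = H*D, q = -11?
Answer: -194480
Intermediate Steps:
o(H, D) = D*H
n(K, Y) = -11*Y
f = -130 (f = (1*(-5) + 1)*8 - 1*98 = (-5 + 1)*8 - 98 = -4*8 - 98 = -32 - 98 = -130)
n(16, (-4 - 4)*(9 + 8))*f = -11*(-4 - 4)*(9 + 8)*(-130) = -(-88)*17*(-130) = -11*(-136)*(-130) = 1496*(-130) = -194480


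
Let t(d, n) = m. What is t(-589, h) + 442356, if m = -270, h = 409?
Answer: 442086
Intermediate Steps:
t(d, n) = -270
t(-589, h) + 442356 = -270 + 442356 = 442086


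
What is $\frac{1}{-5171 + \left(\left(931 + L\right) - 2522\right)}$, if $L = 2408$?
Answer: $- \frac{1}{4354} \approx -0.00022967$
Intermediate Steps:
$\frac{1}{-5171 + \left(\left(931 + L\right) - 2522\right)} = \frac{1}{-5171 + \left(\left(931 + 2408\right) - 2522\right)} = \frac{1}{-5171 + \left(3339 - 2522\right)} = \frac{1}{-5171 + 817} = \frac{1}{-4354} = - \frac{1}{4354}$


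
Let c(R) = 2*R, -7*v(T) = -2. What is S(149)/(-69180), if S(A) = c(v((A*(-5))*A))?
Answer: -1/121065 ≈ -8.2600e-6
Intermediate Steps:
v(T) = 2/7 (v(T) = -⅐*(-2) = 2/7)
S(A) = 4/7 (S(A) = 2*(2/7) = 4/7)
S(149)/(-69180) = (4/7)/(-69180) = (4/7)*(-1/69180) = -1/121065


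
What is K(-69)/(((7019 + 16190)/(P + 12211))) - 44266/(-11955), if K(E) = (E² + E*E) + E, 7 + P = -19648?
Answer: -840223648466/277463595 ≈ -3028.2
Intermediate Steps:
P = -19655 (P = -7 - 19648 = -19655)
K(E) = E + 2*E² (K(E) = (E² + E²) + E = 2*E² + E = E + 2*E²)
K(-69)/(((7019 + 16190)/(P + 12211))) - 44266/(-11955) = (-69*(1 + 2*(-69)))/(((7019 + 16190)/(-19655 + 12211))) - 44266/(-11955) = (-69*(1 - 138))/((23209/(-7444))) - 44266*(-1/11955) = (-69*(-137))/((23209*(-1/7444))) + 44266/11955 = 9453/(-23209/7444) + 44266/11955 = 9453*(-7444/23209) + 44266/11955 = -70368132/23209 + 44266/11955 = -840223648466/277463595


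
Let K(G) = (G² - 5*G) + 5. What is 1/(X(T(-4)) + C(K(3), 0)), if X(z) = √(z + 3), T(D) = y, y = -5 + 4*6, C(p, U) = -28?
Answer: -14/381 - √22/762 ≈ -0.042901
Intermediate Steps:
K(G) = 5 + G² - 5*G
y = 19 (y = -5 + 24 = 19)
T(D) = 19
X(z) = √(3 + z)
1/(X(T(-4)) + C(K(3), 0)) = 1/(√(3 + 19) - 28) = 1/(√22 - 28) = 1/(-28 + √22)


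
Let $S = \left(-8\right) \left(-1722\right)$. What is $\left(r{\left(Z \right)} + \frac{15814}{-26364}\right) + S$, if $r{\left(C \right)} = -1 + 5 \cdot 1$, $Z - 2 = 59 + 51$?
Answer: $\frac{181640053}{13182} \approx 13779.0$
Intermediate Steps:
$Z = 112$ ($Z = 2 + \left(59 + 51\right) = 2 + 110 = 112$)
$S = 13776$
$r{\left(C \right)} = 4$ ($r{\left(C \right)} = -1 + 5 = 4$)
$\left(r{\left(Z \right)} + \frac{15814}{-26364}\right) + S = \left(4 + \frac{15814}{-26364}\right) + 13776 = \left(4 + 15814 \left(- \frac{1}{26364}\right)\right) + 13776 = \left(4 - \frac{7907}{13182}\right) + 13776 = \frac{44821}{13182} + 13776 = \frac{181640053}{13182}$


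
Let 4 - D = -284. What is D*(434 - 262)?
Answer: 49536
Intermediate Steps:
D = 288 (D = 4 - 1*(-284) = 4 + 284 = 288)
D*(434 - 262) = 288*(434 - 262) = 288*172 = 49536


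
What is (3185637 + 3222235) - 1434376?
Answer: 4973496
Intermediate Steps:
(3185637 + 3222235) - 1434376 = 6407872 - 1434376 = 4973496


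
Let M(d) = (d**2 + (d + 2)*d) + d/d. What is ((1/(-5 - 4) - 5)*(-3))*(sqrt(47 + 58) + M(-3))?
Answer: 598/3 + 46*sqrt(105)/3 ≈ 356.45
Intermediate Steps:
M(d) = 1 + d**2 + d*(2 + d) (M(d) = (d**2 + (2 + d)*d) + 1 = (d**2 + d*(2 + d)) + 1 = 1 + d**2 + d*(2 + d))
((1/(-5 - 4) - 5)*(-3))*(sqrt(47 + 58) + M(-3)) = ((1/(-5 - 4) - 5)*(-3))*(sqrt(47 + 58) + (1 + 2*(-3) + 2*(-3)**2)) = ((1/(-9) - 5)*(-3))*(sqrt(105) + (1 - 6 + 2*9)) = ((-1/9 - 5)*(-3))*(sqrt(105) + (1 - 6 + 18)) = (-46/9*(-3))*(sqrt(105) + 13) = 46*(13 + sqrt(105))/3 = 598/3 + 46*sqrt(105)/3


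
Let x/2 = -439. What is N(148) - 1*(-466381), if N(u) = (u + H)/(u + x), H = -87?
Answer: 340458069/730 ≈ 4.6638e+5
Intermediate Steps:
x = -878 (x = 2*(-439) = -878)
N(u) = (-87 + u)/(-878 + u) (N(u) = (u - 87)/(u - 878) = (-87 + u)/(-878 + u))
N(148) - 1*(-466381) = (-87 + 148)/(-878 + 148) - 1*(-466381) = 61/(-730) + 466381 = -1/730*61 + 466381 = -61/730 + 466381 = 340458069/730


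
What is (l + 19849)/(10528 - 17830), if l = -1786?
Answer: -6021/2434 ≈ -2.4737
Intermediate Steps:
(l + 19849)/(10528 - 17830) = (-1786 + 19849)/(10528 - 17830) = 18063/(-7302) = 18063*(-1/7302) = -6021/2434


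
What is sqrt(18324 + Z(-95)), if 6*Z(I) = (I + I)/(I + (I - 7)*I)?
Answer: sqrt(1682307813)/303 ≈ 135.37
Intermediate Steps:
Z(I) = I/(3*(I + I*(-7 + I))) (Z(I) = ((I + I)/(I + (I - 7)*I))/6 = ((2*I)/(I + (-7 + I)*I))/6 = ((2*I)/(I + I*(-7 + I)))/6 = (2*I/(I + I*(-7 + I)))/6 = I/(3*(I + I*(-7 + I))))
sqrt(18324 + Z(-95)) = sqrt(18324 + 1/(3*(-6 - 95))) = sqrt(18324 + (1/3)/(-101)) = sqrt(18324 + (1/3)*(-1/101)) = sqrt(18324 - 1/303) = sqrt(5552171/303) = sqrt(1682307813)/303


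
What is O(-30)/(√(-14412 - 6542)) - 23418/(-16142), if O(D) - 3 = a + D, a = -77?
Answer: 11709/8071 + 52*I*√20954/10477 ≈ 1.4508 + 0.71846*I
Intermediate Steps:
O(D) = -74 + D (O(D) = 3 + (-77 + D) = -74 + D)
O(-30)/(√(-14412 - 6542)) - 23418/(-16142) = (-74 - 30)/(√(-14412 - 6542)) - 23418/(-16142) = -104*(-I*√20954/20954) - 23418*(-1/16142) = -104*(-I*√20954/20954) + 11709/8071 = -(-52)*I*√20954/10477 + 11709/8071 = 52*I*√20954/10477 + 11709/8071 = 11709/8071 + 52*I*√20954/10477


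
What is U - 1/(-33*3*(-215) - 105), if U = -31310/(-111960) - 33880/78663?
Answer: -39144231539/259075803870 ≈ -0.15109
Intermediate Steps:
U = -44342209/293570316 (U = -31310*(-1/111960) - 33880*1/78663 = 3131/11196 - 33880/78663 = -44342209/293570316 ≈ -0.15104)
U - 1/(-33*3*(-215) - 105) = -44342209/293570316 - 1/(-33*3*(-215) - 105) = -44342209/293570316 - 1/(-99*(-215) - 105) = -44342209/293570316 - 1/(21285 - 105) = -44342209/293570316 - 1/21180 = -39144231539/259075803870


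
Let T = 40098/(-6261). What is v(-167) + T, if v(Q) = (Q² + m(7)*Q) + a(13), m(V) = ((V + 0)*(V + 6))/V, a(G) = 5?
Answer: 53670535/2087 ≈ 25717.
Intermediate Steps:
m(V) = 6 + V (m(V) = (V*(6 + V))/V = 6 + V)
v(Q) = 5 + Q² + 13*Q (v(Q) = (Q² + (6 + 7)*Q) + 5 = (Q² + 13*Q) + 5 = 5 + Q² + 13*Q)
T = -13366/2087 (T = 40098*(-1/6261) = -13366/2087 ≈ -6.4044)
v(-167) + T = (5 + (-167)² + 13*(-167)) - 13366/2087 = (5 + 27889 - 2171) - 13366/2087 = 25723 - 13366/2087 = 53670535/2087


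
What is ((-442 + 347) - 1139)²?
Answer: 1522756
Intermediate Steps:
((-442 + 347) - 1139)² = (-95 - 1139)² = (-1234)² = 1522756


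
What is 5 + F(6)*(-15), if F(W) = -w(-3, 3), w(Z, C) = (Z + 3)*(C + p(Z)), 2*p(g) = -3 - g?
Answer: 5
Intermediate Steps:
p(g) = -3/2 - g/2 (p(g) = (-3 - g)/2 = -3/2 - g/2)
w(Z, C) = (3 + Z)*(-3/2 + C - Z/2) (w(Z, C) = (Z + 3)*(C + (-3/2 - Z/2)) = (3 + Z)*(-3/2 + C - Z/2))
F(W) = 0 (F(W) = -(-9/2 - 3*(-3) + 3*3 - ½*(-3)² + 3*(-3)) = -(-9/2 + 9 + 9 - ½*9 - 9) = -(-9/2 + 9 + 9 - 9/2 - 9) = -1*0 = 0)
5 + F(6)*(-15) = 5 + 0*(-15) = 5 + 0 = 5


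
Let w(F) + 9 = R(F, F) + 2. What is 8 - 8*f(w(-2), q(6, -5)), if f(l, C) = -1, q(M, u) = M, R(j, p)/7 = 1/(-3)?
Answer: 16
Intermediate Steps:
R(j, p) = -7/3 (R(j, p) = 7/(-3) = 7*(-⅓) = -7/3)
w(F) = -28/3 (w(F) = -9 + (-7/3 + 2) = -9 - ⅓ = -28/3)
8 - 8*f(w(-2), q(6, -5)) = 8 - 8*(-1) = 8 + 8 = 16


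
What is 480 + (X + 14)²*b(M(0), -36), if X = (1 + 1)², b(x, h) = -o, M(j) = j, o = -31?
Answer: 10524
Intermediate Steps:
b(x, h) = 31 (b(x, h) = -1*(-31) = 31)
X = 4 (X = 2² = 4)
480 + (X + 14)²*b(M(0), -36) = 480 + (4 + 14)²*31 = 480 + 18²*31 = 480 + 324*31 = 480 + 10044 = 10524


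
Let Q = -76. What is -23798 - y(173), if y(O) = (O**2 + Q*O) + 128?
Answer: -40707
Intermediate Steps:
y(O) = 128 + O**2 - 76*O (y(O) = (O**2 - 76*O) + 128 = 128 + O**2 - 76*O)
-23798 - y(173) = -23798 - (128 + 173**2 - 76*173) = -23798 - (128 + 29929 - 13148) = -23798 - 1*16909 = -23798 - 16909 = -40707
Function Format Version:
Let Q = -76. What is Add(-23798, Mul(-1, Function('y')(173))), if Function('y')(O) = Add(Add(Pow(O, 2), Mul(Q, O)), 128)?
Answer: -40707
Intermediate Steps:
Function('y')(O) = Add(128, Pow(O, 2), Mul(-76, O)) (Function('y')(O) = Add(Add(Pow(O, 2), Mul(-76, O)), 128) = Add(128, Pow(O, 2), Mul(-76, O)))
Add(-23798, Mul(-1, Function('y')(173))) = Add(-23798, Mul(-1, Add(128, Pow(173, 2), Mul(-76, 173)))) = Add(-23798, Mul(-1, Add(128, 29929, -13148))) = Add(-23798, Mul(-1, 16909)) = Add(-23798, -16909) = -40707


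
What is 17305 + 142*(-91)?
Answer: 4383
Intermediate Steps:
17305 + 142*(-91) = 17305 - 12922 = 4383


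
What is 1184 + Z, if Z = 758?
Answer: 1942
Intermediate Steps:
1184 + Z = 1184 + 758 = 1942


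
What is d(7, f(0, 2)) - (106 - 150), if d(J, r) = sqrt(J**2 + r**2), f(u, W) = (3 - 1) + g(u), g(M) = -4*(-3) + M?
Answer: 44 + 7*sqrt(5) ≈ 59.652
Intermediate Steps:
g(M) = 12 + M
f(u, W) = 14 + u (f(u, W) = (3 - 1) + (12 + u) = 2 + (12 + u) = 14 + u)
d(7, f(0, 2)) - (106 - 150) = sqrt(7**2 + (14 + 0)**2) - (106 - 150) = sqrt(49 + 14**2) - 1*(-44) = sqrt(49 + 196) + 44 = sqrt(245) + 44 = 7*sqrt(5) + 44 = 44 + 7*sqrt(5)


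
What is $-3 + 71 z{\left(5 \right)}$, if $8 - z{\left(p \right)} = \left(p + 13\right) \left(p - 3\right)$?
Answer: $-1991$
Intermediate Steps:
$z{\left(p \right)} = 8 - \left(-3 + p\right) \left(13 + p\right)$ ($z{\left(p \right)} = 8 - \left(p + 13\right) \left(p - 3\right) = 8 - \left(13 + p\right) \left(-3 + p\right) = 8 - \left(-3 + p\right) \left(13 + p\right)$)
$-3 + 71 z{\left(5 \right)} = -3 + 71 \left(47 - 5^{2} - 50\right) = -3 + 71 \left(47 - 25 - 50\right) = -3 + 71 \left(-28\right) = -3 - 1988 = -1991$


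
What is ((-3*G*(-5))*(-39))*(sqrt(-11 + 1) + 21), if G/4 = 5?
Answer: -245700 - 11700*I*sqrt(10) ≈ -2.457e+5 - 36999.0*I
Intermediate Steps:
G = 20 (G = 4*5 = 20)
((-3*G*(-5))*(-39))*(sqrt(-11 + 1) + 21) = ((-3*20*(-5))*(-39))*(sqrt(-11 + 1) + 21) = (-60*(-5)*(-39))*(sqrt(-10) + 21) = (300*(-39))*(I*sqrt(10) + 21) = -11700*(21 + I*sqrt(10)) = -245700 - 11700*I*sqrt(10)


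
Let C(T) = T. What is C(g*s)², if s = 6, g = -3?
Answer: 324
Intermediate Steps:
C(g*s)² = (-3*6)² = (-18)² = 324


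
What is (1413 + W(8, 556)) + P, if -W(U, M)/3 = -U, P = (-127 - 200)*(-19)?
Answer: 7650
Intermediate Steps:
P = 6213 (P = -327*(-19) = 6213)
W(U, M) = 3*U (W(U, M) = -(-3)*U = 3*U)
(1413 + W(8, 556)) + P = (1413 + 3*8) + 6213 = (1413 + 24) + 6213 = 1437 + 6213 = 7650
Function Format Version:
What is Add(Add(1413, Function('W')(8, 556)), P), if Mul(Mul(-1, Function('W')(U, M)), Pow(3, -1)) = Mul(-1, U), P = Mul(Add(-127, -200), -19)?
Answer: 7650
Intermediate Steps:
P = 6213 (P = Mul(-327, -19) = 6213)
Function('W')(U, M) = Mul(3, U) (Function('W')(U, M) = Mul(-3, Mul(-1, U)) = Mul(3, U))
Add(Add(1413, Function('W')(8, 556)), P) = Add(Add(1413, Mul(3, 8)), 6213) = Add(Add(1413, 24), 6213) = Add(1437, 6213) = 7650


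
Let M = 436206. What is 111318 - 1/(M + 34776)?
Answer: 52428774275/470982 ≈ 1.1132e+5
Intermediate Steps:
111318 - 1/(M + 34776) = 111318 - 1/(436206 + 34776) = 111318 - 1/470982 = 52428774275/470982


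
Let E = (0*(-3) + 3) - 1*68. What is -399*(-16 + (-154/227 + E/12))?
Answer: 8004871/908 ≈ 8815.9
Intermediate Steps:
E = -65 (E = (0 + 3) - 68 = 3 - 68 = -65)
-399*(-16 + (-154/227 + E/12)) = -399*(-16 + (-154/227 - 65/12)) = -399*(-16 - 16603/2724) = -399*(-60187/2724) = 8004871/908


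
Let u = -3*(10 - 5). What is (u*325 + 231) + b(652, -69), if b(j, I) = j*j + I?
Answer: 420391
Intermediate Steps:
u = -15 (u = -3*5 = -15)
b(j, I) = I + j² (b(j, I) = j² + I = I + j²)
(u*325 + 231) + b(652, -69) = (-15*325 + 231) + (-69 + 652²) = (-4875 + 231) + (-69 + 425104) = -4644 + 425035 = 420391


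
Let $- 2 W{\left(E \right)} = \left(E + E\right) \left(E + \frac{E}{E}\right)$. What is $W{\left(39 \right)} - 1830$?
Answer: $-3390$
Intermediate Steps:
$W{\left(E \right)} = - E \left(1 + E\right)$ ($W{\left(E \right)} = - \frac{\left(E + E\right) \left(E + \frac{E}{E}\right)}{2} = - \frac{2 E \left(E + 1\right)}{2} = - \frac{2 E \left(1 + E\right)}{2} = - E \left(1 + E\right)$)
$W{\left(39 \right)} - 1830 = \left(-1\right) 39 \left(1 + 39\right) - 1830 = \left(-1\right) 39 \cdot 40 - 1830 = -1560 - 1830 = -3390$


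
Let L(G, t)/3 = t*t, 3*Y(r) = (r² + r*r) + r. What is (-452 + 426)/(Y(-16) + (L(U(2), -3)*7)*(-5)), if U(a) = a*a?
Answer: 78/2339 ≈ 0.033348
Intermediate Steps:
U(a) = a²
Y(r) = r/3 + 2*r²/3 (Y(r) = ((r² + r*r) + r)/3 = ((r² + r²) + r)/3 = (2*r² + r)/3 = (r + 2*r²)/3 = r/3 + 2*r²/3)
L(G, t) = 3*t² (L(G, t) = 3*(t*t) = 3*t²)
(-452 + 426)/(Y(-16) + (L(U(2), -3)*7)*(-5)) = (-452 + 426)/((⅓)*(-16)*(1 + 2*(-16)) + ((3*(-3)²)*7)*(-5)) = -26/((⅓)*(-16)*(1 - 32) + ((3*9)*7)*(-5)) = -26/((⅓)*(-16)*(-31) + (27*7)*(-5)) = -26/(496/3 + 189*(-5)) = -26/(496/3 - 945) = -26/(-2339/3) = -26*(-3/2339) = 78/2339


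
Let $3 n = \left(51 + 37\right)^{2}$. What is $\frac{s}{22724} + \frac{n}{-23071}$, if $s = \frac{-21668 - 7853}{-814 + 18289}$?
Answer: $- \frac{1025733450191}{9161537934900} \approx -0.11196$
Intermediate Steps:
$s = - \frac{29521}{17475} \approx -1.6893$
$n = \frac{7744}{3}$ ($n = \frac{\left(51 + 37\right)^{2}}{3} = \frac{88^{2}}{3} = \frac{1}{3} \cdot 7744 = \frac{7744}{3} \approx 2581.3$)
$\frac{s}{22724} + \frac{n}{-23071} = - \frac{29521}{17475 \cdot 22724} + \frac{7744}{3 \left(-23071\right)} = \left(- \frac{29521}{17475}\right) \frac{1}{22724} + \frac{7744}{3} \left(- \frac{1}{23071}\right) = - \frac{29521}{397101900} - \frac{7744}{69213} = - \frac{1025733450191}{9161537934900}$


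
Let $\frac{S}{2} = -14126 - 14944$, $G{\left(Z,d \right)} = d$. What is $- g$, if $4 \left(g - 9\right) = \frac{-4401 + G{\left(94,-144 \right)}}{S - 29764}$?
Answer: $- \frac{3169089}{351616} \approx -9.0129$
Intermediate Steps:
$S = -58140$ ($S = 2 \left(-14126 - 14944\right) = 2 \left(-29070\right) = -58140$)
$g = \frac{3169089}{351616}$ ($g = 9 + \frac{\left(-4401 - 144\right) \frac{1}{-58140 - 29764}}{4} = 9 + \frac{\left(-4545\right) \frac{1}{-87904}}{4} = 9 + \frac{\left(-4545\right) \left(- \frac{1}{87904}\right)}{4} = 9 + \frac{1}{4} \cdot \frac{4545}{87904} = 9 + \frac{4545}{351616} = \frac{3169089}{351616} \approx 9.0129$)
$- g = \left(-1\right) \frac{3169089}{351616} = - \frac{3169089}{351616}$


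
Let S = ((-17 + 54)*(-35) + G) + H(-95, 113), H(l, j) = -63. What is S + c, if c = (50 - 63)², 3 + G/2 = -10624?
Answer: -22443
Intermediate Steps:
G = -21254 (G = -6 + 2*(-10624) = -6 - 21248 = -21254)
c = 169 (c = (-13)² = 169)
S = -22612 (S = ((-17 + 54)*(-35) - 21254) - 63 = (37*(-35) - 21254) - 63 = (-1295 - 21254) - 63 = -22549 - 63 = -22612)
S + c = -22612 + 169 = -22443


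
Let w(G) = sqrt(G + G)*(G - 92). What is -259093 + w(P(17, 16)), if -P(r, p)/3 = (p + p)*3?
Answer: -259093 - 9120*I ≈ -2.5909e+5 - 9120.0*I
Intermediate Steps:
P(r, p) = -18*p (P(r, p) = -3*(p + p)*3 = -3*2*p*3 = -18*p)
w(G) = sqrt(2)*sqrt(G)*(-92 + G) (w(G) = sqrt(2*G)*(-92 + G) = (sqrt(2)*sqrt(G))*(-92 + G) = sqrt(2)*sqrt(G)*(-92 + G))
-259093 + w(P(17, 16)) = -259093 + sqrt(2)*sqrt(-18*16)*(-92 - 18*16) = -259093 + sqrt(2)*sqrt(-288)*(-92 - 288) = -259093 + sqrt(2)*(12*I*sqrt(2))*(-380) = -259093 - 9120*I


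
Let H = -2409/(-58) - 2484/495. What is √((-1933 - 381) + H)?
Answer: I*√23175901870/3190 ≈ 47.723*I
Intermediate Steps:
H = 116487/3190 (H = -2409*(-1/58) - 2484*1/495 = 2409/58 - 276/55 = 116487/3190 ≈ 36.516)
√((-1933 - 381) + H) = √((-1933 - 381) + 116487/3190) = √(-2314 + 116487/3190) = √(-7265173/3190) = I*√23175901870/3190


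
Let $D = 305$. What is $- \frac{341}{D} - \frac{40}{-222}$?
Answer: $- \frac{31751}{33855} \approx -0.93785$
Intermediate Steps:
$- \frac{341}{D} - \frac{40}{-222} = - \frac{341}{305} - \frac{40}{-222} = \left(-341\right) \frac{1}{305} - - \frac{20}{111} = - \frac{341}{305} + \frac{20}{111} = - \frac{31751}{33855}$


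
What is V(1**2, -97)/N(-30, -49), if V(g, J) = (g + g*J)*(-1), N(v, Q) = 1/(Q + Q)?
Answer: -9408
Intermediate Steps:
N(v, Q) = 1/(2*Q)
V(g, J) = -g - J*g (V(g, J) = (g + J*g)*(-1) = -g - J*g)
V(1**2, -97)/N(-30, -49) = (-1*1**2*(1 - 97))/(((1/2)/(-49))) = (-1*1*(-96))/(((1/2)*(-1/49))) = 96/(-1/98) = 96*(-98) = -9408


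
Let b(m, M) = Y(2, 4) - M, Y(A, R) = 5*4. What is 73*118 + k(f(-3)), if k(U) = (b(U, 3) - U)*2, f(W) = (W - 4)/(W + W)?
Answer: 25937/3 ≈ 8645.7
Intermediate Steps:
Y(A, R) = 20
b(m, M) = 20 - M
f(W) = (-4 + W)/(2*W) (f(W) = (-4 + W)/((2*W)) = (-4 + W)*(1/(2*W)) = (-4 + W)/(2*W))
k(U) = 34 - 2*U (k(U) = ((20 - 1*3) - U)*2 = ((20 - 3) - U)*2 = (17 - U)*2 = 34 - 2*U)
73*118 + k(f(-3)) = 73*118 + (34 - (-4 - 3)/(-3)) = 8614 + (34 - (-1)*(-7)/3) = 8614 + (34 - 2*7/6) = 8614 + (34 - 7/3) = 8614 + 95/3 = 25937/3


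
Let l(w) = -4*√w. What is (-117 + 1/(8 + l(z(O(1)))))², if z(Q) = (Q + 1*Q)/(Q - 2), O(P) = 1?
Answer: (436177*I + 875160*√2)/(32*(I + 2*√2)) ≈ 13670.0 - 13.779*I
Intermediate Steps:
z(Q) = 2*Q/(-2 + Q) (z(Q) = (Q + Q)/(-2 + Q) = (2*Q)/(-2 + Q) = 2*Q/(-2 + Q))
(-117 + 1/(8 + l(z(O(1)))))² = (-117 + 1/(8 - 4*I*√2))²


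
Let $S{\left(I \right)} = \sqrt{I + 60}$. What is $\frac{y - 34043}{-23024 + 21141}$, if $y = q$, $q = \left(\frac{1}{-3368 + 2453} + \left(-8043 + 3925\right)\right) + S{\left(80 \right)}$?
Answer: $\frac{4988188}{246135} - \frac{2 \sqrt{35}}{1883} \approx 20.26$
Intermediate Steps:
$S{\left(I \right)} = \sqrt{60 + I}$
$q = - \frac{3767971}{915} + 2 \sqrt{35}$ ($q = \left(\frac{1}{-3368 + 2453} + \left(-8043 + 3925\right)\right) + \sqrt{60 + 80} = \left(\frac{1}{-915} - 4118\right) + \sqrt{140} = \left(- \frac{1}{915} - 4118\right) + 2 \sqrt{35} = - \frac{3767971}{915} + 2 \sqrt{35} \approx -4106.2$)
$y = - \frac{3767971}{915} + 2 \sqrt{35} \approx -4106.2$
$\frac{y - 34043}{-23024 + 21141} = \frac{\left(- \frac{3767971}{915} + 2 \sqrt{35}\right) - 34043}{-23024 + 21141} = \frac{- \frac{34917316}{915} + 2 \sqrt{35}}{-1883} = \left(- \frac{34917316}{915} + 2 \sqrt{35}\right) \left(- \frac{1}{1883}\right) = \frac{4988188}{246135} - \frac{2 \sqrt{35}}{1883}$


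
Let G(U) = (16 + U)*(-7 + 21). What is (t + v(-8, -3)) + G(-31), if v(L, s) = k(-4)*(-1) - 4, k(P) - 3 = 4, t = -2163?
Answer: -2384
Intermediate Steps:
k(P) = 7 (k(P) = 3 + 4 = 7)
v(L, s) = -11 (v(L, s) = 7*(-1) - 4 = -7 - 4 = -11)
G(U) = 224 + 14*U (G(U) = (16 + U)*14 = 224 + 14*U)
(t + v(-8, -3)) + G(-31) = (-2163 - 11) + (224 + 14*(-31)) = -2174 + (224 - 434) = -2174 - 210 = -2384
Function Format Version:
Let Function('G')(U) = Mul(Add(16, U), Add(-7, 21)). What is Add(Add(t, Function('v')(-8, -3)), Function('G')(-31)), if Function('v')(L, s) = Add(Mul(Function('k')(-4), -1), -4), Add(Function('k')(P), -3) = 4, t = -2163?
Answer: -2384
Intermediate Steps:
Function('k')(P) = 7 (Function('k')(P) = Add(3, 4) = 7)
Function('v')(L, s) = -11 (Function('v')(L, s) = Add(Mul(7, -1), -4) = Add(-7, -4) = -11)
Function('G')(U) = Add(224, Mul(14, U)) (Function('G')(U) = Mul(Add(16, U), 14) = Add(224, Mul(14, U)))
Add(Add(t, Function('v')(-8, -3)), Function('G')(-31)) = Add(Add(-2163, -11), Add(224, Mul(14, -31))) = Add(-2174, Add(224, -434)) = Add(-2174, -210) = -2384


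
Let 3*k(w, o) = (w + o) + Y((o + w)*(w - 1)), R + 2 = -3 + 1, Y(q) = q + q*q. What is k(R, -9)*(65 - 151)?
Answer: -367822/3 ≈ -1.2261e+5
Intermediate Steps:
Y(q) = q + q²
R = -4 (R = -2 + (-3 + 1) = -2 - 2 = -4)
k(w, o) = o/3 + w/3 + (1 + (-1 + w)*(o + w))*(-1 + w)*(o + w)/3 (k(w, o) = ((w + o) + ((o + w)*(w - 1))*(1 + (o + w)*(w - 1)))/3 = ((o + w) + ((o + w)*(-1 + w))*(1 + (o + w)*(-1 + w)))/3 = ((o + w) + ((-1 + w)*(o + w))*(1 + (-1 + w)*(o + w)))/3 = ((o + w) + (1 + (-1 + w)*(o + w))*(-1 + w)*(o + w))/3 = (o + w + (1 + (-1 + w)*(o + w))*(-1 + w)*(o + w))/3 = o/3 + w/3 + (1 + (-1 + w)*(o + w))*(-1 + w)*(o + w)/3)
k(R, -9)*(65 - 151) = ((⅓)*(-9) + (⅓)*(-4) + ((-4)² - 1*(-9) - 1*(-4) - 9*(-4))*(1 + (-4)² - 1*(-9) - 1*(-4) - 9*(-4))/3)*(65 - 151) = (-3 - 4/3 + (16 + 9 + 4 + 36)*(1 + 16 + 9 + 4 + 36)/3)*(-86) = (-3 - 4/3 + (⅓)*65*66)*(-86) = (-3 - 4/3 + 1430)*(-86) = (4277/3)*(-86) = -367822/3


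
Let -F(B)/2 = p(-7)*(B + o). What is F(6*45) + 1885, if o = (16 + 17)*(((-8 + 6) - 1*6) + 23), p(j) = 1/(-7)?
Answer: 14725/7 ≈ 2103.6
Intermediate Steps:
p(j) = -⅐
o = 495 (o = 33*((-2 - 6) + 23) = 33*(-8 + 23) = 33*15 = 495)
F(B) = 990/7 + 2*B/7 (F(B) = -(-2)*(B + 495)/7 = -(-2)*(495 + B)/7 = -2*(-495/7 - B/7) = 990/7 + 2*B/7)
F(6*45) + 1885 = (990/7 + 2*(6*45)/7) + 1885 = (990/7 + (2/7)*270) + 1885 = (990/7 + 540/7) + 1885 = 1530/7 + 1885 = 14725/7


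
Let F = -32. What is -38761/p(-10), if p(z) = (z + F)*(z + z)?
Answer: -38761/840 ≈ -46.144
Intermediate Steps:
p(z) = 2*z*(-32 + z) (p(z) = (z - 32)*(z + z) = (-32 + z)*(2*z) = 2*z*(-32 + z))
-38761/p(-10) = -38761*(-1/(20*(-32 - 10))) = -38761/(2*(-10)*(-42)) = -38761/840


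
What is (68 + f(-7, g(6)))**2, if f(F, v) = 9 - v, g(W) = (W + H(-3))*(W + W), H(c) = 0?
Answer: 25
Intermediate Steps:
g(W) = 2*W**2 (g(W) = (W + 0)*(W + W) = W*(2*W) = 2*W**2)
(68 + f(-7, g(6)))**2 = (68 + (9 - 2*6**2))**2 = (68 + (9 - 2*36))**2 = (68 + (9 - 1*72))**2 = (68 + (9 - 72))**2 = (68 - 63)**2 = 5**2 = 25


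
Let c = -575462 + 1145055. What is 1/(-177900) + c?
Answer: 101330594699/177900 ≈ 5.6959e+5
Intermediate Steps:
c = 569593
1/(-177900) + c = 1/(-177900) + 569593 = -1/177900 + 569593 = 101330594699/177900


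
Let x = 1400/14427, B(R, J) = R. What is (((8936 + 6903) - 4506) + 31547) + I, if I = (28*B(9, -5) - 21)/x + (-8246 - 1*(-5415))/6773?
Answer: 61309246143/1354600 ≈ 45260.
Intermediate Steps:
x = 200/2061 (x = 1400*(1/14427) = 200/2061 ≈ 0.097040)
I = 3223998143/1354600 (I = (28*9 - 21)/(200/2061) + (-8246 - 1*(-5415))/6773 = (252 - 21)*(2061/200) + (-8246 + 5415)*(1/6773) = 231*(2061/200) - 2831*1/6773 = 476091/200 - 2831/6773 = 3223998143/1354600 ≈ 2380.0)
(((8936 + 6903) - 4506) + 31547) + I = (((8936 + 6903) - 4506) + 31547) + 3223998143/1354600 = ((15839 - 4506) + 31547) + 3223998143/1354600 = (11333 + 31547) + 3223998143/1354600 = 42880 + 3223998143/1354600 = 61309246143/1354600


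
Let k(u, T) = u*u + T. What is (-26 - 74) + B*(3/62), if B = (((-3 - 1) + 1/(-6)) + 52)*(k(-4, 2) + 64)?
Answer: 5567/62 ≈ 89.790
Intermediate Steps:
k(u, T) = T + u**2 (k(u, T) = u**2 + T = T + u**2)
B = 11767/3 (B = (((-3 - 1) + 1/(-6)) + 52)*((2 + (-4)**2) + 64) = ((-4 - 1/6) + 52)*((2 + 16) + 64) = (-25/6 + 52)*(18 + 64) = (287/6)*82 = 11767/3 ≈ 3922.3)
(-26 - 74) + B*(3/62) = (-26 - 74) + 11767*(3/62)/3 = -100 + 11767*(3*(1/62))/3 = -100 + (11767/3)*(3/62) = -100 + 11767/62 = 5567/62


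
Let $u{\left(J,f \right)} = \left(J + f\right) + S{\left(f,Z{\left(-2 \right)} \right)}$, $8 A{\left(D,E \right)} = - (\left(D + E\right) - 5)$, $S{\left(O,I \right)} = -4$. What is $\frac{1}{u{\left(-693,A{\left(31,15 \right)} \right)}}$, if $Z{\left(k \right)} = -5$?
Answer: $- \frac{8}{5617} \approx -0.0014242$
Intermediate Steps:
$A{\left(D,E \right)} = \frac{5}{8} - \frac{D}{8} - \frac{E}{8}$ ($A{\left(D,E \right)} = \frac{\left(-1\right) \left(\left(D + E\right) - 5\right)}{8} = \frac{\left(-1\right) \left(-5 + D + E\right)}{8} = \frac{5 - D - E}{8} = \frac{5}{8} - \frac{D}{8} - \frac{E}{8}$)
$u{\left(J,f \right)} = -4 + J + f$ ($u{\left(J,f \right)} = \left(J + f\right) - 4 = -4 + J + f$)
$\frac{1}{u{\left(-693,A{\left(31,15 \right)} \right)}} = \frac{1}{-4 - 693 - \frac{41}{8}} = \frac{1}{- \frac{5617}{8}} = - \frac{8}{5617}$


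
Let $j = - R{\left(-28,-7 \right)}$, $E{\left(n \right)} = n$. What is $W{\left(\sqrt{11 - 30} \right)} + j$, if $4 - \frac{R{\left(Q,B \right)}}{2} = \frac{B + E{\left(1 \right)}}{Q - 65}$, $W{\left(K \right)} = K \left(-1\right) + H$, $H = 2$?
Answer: $- \frac{182}{31} - i \sqrt{19} \approx -5.871 - 4.3589 i$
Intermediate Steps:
$W{\left(K \right)} = 2 - K$ ($W{\left(K \right)} = K \left(-1\right) + 2 = - K + 2 = 2 - K$)
$R{\left(Q,B \right)} = 8 - \frac{2 \left(1 + B\right)}{-65 + Q}$ ($R{\left(Q,B \right)} = 8 - 2 \frac{B + 1}{Q - 65} = 8 - 2 \frac{1 + B}{-65 + Q} = 8 - \frac{2 \left(1 + B\right)}{-65 + Q}$)
$j = - \frac{244}{31}$ ($j = - \frac{2 \left(-261 - -7 + 4 \left(-28\right)\right)}{-65 - 28} = - \frac{2 \left(-261 + 7 - 112\right)}{-93} = - \frac{2 \left(-1\right) \left(-366\right)}{93} = \left(-1\right) \frac{244}{31} = - \frac{244}{31} \approx -7.871$)
$W{\left(\sqrt{11 - 30} \right)} + j = \left(2 - \sqrt{11 - 30}\right) - \frac{244}{31} = \left(2 - \sqrt{-19}\right) - \frac{244}{31} = \left(2 - i \sqrt{19}\right) - \frac{244}{31} = - \frac{182}{31} - i \sqrt{19}$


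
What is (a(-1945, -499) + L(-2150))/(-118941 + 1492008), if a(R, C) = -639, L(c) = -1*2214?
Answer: -317/152563 ≈ -0.0020778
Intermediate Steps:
L(c) = -2214
(a(-1945, -499) + L(-2150))/(-118941 + 1492008) = (-639 - 2214)/(-118941 + 1492008) = -2853/1373067 = -2853*1/1373067 = -317/152563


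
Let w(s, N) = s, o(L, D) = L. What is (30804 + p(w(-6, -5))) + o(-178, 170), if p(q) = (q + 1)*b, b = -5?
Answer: 30651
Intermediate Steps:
p(q) = -5 - 5*q (p(q) = (q + 1)*(-5) = (1 + q)*(-5) = -5 - 5*q)
(30804 + p(w(-6, -5))) + o(-178, 170) = (30804 + (-5 - 5*(-6))) - 178 = (30804 + (-5 + 30)) - 178 = (30804 + 25) - 178 = 30829 - 178 = 30651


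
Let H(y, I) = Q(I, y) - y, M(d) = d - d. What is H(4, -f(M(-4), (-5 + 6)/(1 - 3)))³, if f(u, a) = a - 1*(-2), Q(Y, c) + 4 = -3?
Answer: -1331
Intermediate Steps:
M(d) = 0
Q(Y, c) = -7 (Q(Y, c) = -4 - 3 = -7)
f(u, a) = 2 + a (f(u, a) = a + 2 = 2 + a)
H(y, I) = -7 - y
H(4, -f(M(-4), (-5 + 6)/(1 - 3)))³ = (-7 - 1*4)³ = (-7 - 4)³ = (-11)³ = -1331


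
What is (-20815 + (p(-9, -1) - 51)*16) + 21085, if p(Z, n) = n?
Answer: -562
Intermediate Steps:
(-20815 + (p(-9, -1) - 51)*16) + 21085 = (-20815 + (-1 - 51)*16) + 21085 = (-20815 - 52*16) + 21085 = (-20815 - 832) + 21085 = -21647 + 21085 = -562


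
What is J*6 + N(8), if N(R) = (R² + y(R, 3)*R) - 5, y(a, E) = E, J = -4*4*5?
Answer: -397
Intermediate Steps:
J = -80 (J = -16*5 = -80)
N(R) = -5 + R² + 3*R (N(R) = (R² + 3*R) - 5 = -5 + R² + 3*R)
J*6 + N(8) = -80*6 + (-5 + 8² + 3*8) = -480 + (-5 + 64 + 24) = -480 + 83 = -397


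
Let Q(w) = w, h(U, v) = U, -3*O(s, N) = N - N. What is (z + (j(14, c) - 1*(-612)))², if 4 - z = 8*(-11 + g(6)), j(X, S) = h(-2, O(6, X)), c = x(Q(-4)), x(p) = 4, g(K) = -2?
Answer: 515524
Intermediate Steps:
O(s, N) = 0 (O(s, N) = -(N - N)/3 = -⅓*0 = 0)
c = 4
j(X, S) = -2
z = 108 (z = 4 - 8*(-11 - 2) = 4 - 8*(-13) = 4 - 1*(-104) = 4 + 104 = 108)
(z + (j(14, c) - 1*(-612)))² = (108 + (-2 - 1*(-612)))² = (108 + (-2 + 612))² = (108 + 610)² = 718² = 515524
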